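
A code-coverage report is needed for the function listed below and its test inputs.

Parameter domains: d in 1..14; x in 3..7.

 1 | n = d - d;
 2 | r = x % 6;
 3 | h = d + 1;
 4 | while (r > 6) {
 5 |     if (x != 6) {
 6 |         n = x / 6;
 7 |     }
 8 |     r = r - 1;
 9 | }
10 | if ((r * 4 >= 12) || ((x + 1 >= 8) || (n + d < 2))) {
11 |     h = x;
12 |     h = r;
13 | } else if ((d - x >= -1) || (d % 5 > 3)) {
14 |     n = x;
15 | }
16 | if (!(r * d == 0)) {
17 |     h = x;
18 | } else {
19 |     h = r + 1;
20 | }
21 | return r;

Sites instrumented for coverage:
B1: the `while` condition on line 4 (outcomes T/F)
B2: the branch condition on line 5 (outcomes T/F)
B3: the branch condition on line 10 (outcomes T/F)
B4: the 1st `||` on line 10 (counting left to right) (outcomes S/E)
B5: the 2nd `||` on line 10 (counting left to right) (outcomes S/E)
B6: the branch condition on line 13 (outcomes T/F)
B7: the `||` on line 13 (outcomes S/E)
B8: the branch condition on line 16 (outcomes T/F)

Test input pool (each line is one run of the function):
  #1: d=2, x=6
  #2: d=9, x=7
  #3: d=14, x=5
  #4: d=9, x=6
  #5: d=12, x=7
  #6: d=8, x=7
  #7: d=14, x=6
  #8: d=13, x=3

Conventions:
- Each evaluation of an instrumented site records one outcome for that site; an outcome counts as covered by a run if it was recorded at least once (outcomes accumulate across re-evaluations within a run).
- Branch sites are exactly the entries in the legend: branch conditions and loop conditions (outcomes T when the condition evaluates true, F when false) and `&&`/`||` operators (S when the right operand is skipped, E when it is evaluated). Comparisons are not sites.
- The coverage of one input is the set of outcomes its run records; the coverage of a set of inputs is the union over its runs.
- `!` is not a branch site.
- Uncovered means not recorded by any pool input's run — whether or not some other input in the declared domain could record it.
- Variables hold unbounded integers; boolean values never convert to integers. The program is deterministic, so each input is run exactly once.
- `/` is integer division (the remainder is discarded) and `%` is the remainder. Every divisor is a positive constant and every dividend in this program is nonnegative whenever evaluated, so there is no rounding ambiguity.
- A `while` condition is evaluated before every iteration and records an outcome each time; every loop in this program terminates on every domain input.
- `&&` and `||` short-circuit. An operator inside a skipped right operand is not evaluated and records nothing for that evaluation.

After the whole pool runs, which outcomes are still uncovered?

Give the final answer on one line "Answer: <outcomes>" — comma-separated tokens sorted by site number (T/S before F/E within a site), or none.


test 1 (d=2, x=6) fires B1->F, B4->E, B5->E, B3->F, B7->E, B6->F, B8->F; hits B1=F, B3=F, B4=E, B5=E, B6=F, B7=E, B8=F
test 2 (d=9, x=7) fires B1->F, B4->E, B5->S, B3->T, B8->T; hits B1=F, B3=T, B4=E, B5=S, B8=T
test 3 (d=14, x=5) fires B1->F, B4->S, B3->T, B8->T; hits B1=F, B3=T, B4=S, B8=T
test 4 (d=9, x=6) fires B1->F, B4->E, B5->E, B3->F, B7->S, B6->T, B8->F; hits B1=F, B3=F, B4=E, B5=E, B6=T, B7=S, B8=F
test 5 (d=12, x=7) fires B1->F, B4->E, B5->S, B3->T, B8->T; hits B1=F, B3=T, B4=E, B5=S, B8=T
test 6 (d=8, x=7) fires B1->F, B4->E, B5->S, B3->T, B8->T; hits B1=F, B3=T, B4=E, B5=S, B8=T
test 7 (d=14, x=6) fires B1->F, B4->E, B5->E, B3->F, B7->S, B6->T, B8->F; hits B1=F, B3=F, B4=E, B5=E, B6=T, B7=S, B8=F
test 8 (d=13, x=3) fires B1->F, B4->S, B3->T, B8->T; hits B1=F, B3=T, B4=S, B8=T
union over the pool: B1=F, B3=T, B3=F, B4=S, B4=E, B5=S, B5=E, B6=T, B6=F, B7=S, B7=E, B8=T, B8=F
uncovered (3 of 16): B1=T, B2=T, B2=F
Answer: B1=T, B2=T, B2=F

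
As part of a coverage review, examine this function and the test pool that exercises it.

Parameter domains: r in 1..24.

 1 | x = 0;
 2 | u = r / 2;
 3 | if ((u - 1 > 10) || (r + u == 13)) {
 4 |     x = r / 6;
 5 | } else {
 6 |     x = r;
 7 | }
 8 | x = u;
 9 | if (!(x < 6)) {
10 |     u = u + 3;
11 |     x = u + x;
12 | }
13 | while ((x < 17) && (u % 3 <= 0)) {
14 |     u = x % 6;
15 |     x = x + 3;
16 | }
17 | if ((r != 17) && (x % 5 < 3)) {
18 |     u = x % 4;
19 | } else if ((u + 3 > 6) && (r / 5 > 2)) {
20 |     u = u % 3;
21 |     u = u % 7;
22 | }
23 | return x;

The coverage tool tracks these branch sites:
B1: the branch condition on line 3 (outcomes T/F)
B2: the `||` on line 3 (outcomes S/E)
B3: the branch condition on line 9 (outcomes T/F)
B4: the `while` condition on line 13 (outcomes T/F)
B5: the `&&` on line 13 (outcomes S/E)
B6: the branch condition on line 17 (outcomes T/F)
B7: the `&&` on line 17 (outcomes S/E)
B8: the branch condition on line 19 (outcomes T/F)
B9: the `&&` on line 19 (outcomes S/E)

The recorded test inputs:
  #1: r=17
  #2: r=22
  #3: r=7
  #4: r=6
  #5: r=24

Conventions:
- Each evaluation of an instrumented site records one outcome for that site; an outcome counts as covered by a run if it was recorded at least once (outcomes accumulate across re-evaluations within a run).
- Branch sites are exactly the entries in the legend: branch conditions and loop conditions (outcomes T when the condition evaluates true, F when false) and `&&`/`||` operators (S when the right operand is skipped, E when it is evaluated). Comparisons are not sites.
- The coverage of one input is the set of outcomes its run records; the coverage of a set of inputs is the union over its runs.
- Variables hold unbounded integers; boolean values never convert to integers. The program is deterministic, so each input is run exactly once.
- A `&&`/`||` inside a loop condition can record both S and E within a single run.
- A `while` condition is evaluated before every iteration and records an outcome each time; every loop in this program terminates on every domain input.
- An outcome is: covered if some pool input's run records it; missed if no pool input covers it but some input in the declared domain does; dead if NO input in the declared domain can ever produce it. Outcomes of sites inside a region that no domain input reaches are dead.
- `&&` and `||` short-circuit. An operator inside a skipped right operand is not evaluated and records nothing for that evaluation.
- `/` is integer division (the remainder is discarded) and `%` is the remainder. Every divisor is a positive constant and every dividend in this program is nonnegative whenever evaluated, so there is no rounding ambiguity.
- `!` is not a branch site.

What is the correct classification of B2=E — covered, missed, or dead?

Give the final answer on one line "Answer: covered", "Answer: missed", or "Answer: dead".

B2=E is recorded by pool input(s) 1, 2, 3, 4 -> covered

Answer: covered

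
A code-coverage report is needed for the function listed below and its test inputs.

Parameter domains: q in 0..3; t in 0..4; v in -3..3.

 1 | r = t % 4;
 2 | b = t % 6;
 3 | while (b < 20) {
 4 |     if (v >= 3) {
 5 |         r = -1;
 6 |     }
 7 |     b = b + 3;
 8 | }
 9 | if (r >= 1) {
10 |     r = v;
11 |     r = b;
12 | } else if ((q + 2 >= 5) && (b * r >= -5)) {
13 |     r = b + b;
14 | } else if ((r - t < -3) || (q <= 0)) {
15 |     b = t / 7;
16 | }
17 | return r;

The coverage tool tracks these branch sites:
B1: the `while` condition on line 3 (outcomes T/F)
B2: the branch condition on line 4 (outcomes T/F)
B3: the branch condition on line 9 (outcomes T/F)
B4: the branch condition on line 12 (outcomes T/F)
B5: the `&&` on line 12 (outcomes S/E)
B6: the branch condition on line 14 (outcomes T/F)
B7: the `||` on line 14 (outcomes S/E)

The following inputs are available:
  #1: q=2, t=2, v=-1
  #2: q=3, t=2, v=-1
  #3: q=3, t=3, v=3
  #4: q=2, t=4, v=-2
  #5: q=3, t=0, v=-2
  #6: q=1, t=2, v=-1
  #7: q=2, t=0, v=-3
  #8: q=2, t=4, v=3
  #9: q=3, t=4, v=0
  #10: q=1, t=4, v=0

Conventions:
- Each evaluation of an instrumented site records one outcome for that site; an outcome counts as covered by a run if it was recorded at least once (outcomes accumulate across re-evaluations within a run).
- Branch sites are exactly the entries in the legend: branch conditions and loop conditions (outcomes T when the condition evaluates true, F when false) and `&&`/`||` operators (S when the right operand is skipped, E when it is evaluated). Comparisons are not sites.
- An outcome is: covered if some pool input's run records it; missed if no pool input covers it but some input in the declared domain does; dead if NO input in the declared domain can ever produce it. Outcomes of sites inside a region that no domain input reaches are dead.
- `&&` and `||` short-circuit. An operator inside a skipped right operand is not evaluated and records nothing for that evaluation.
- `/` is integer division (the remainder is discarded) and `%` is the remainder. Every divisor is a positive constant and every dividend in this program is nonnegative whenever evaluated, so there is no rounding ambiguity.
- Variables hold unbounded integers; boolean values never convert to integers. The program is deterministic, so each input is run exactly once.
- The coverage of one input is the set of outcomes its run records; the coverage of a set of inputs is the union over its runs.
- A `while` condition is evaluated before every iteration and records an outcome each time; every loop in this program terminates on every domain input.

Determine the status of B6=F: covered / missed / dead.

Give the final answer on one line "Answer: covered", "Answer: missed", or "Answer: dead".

B6=F is recorded by pool input(s) 7 -> covered

Answer: covered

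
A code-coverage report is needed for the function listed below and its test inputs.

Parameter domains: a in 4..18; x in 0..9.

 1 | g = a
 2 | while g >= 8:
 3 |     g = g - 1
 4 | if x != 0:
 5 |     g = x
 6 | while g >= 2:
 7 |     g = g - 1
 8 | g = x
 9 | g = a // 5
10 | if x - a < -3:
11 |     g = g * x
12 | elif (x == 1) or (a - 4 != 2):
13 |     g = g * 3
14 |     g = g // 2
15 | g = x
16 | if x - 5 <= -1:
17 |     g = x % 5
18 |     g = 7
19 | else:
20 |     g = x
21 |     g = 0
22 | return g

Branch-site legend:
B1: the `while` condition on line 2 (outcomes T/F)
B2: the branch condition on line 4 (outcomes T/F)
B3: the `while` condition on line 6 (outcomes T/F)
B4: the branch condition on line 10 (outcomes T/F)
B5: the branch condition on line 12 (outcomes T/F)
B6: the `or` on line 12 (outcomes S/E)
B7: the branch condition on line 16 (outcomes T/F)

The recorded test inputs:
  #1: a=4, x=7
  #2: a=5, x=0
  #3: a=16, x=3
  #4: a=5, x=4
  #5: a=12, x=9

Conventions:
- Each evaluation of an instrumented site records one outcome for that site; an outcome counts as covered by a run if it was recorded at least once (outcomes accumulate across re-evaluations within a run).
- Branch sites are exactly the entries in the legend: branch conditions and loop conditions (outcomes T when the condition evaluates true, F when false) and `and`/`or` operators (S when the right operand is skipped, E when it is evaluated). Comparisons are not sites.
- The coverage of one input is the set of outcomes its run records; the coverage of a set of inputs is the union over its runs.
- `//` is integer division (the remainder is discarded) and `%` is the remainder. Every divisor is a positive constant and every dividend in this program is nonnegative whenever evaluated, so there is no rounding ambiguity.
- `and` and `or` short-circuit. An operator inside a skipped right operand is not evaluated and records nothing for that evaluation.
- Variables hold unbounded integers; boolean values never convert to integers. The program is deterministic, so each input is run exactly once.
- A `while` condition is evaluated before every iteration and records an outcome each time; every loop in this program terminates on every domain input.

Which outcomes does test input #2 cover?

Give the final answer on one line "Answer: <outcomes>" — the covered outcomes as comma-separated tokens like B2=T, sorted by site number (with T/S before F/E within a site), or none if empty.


Tracing the run of input #2 (a=5, x=0):
  B1->F, B2->F, B3->T, B3->T, B3->T, B3->T, B3->F, B4->T, B7->T
deduplicating events, the covered set is: B1=F, B2=F, B3=T, B3=F, B4=T, B7=T
Answer: B1=F, B2=F, B3=T, B3=F, B4=T, B7=T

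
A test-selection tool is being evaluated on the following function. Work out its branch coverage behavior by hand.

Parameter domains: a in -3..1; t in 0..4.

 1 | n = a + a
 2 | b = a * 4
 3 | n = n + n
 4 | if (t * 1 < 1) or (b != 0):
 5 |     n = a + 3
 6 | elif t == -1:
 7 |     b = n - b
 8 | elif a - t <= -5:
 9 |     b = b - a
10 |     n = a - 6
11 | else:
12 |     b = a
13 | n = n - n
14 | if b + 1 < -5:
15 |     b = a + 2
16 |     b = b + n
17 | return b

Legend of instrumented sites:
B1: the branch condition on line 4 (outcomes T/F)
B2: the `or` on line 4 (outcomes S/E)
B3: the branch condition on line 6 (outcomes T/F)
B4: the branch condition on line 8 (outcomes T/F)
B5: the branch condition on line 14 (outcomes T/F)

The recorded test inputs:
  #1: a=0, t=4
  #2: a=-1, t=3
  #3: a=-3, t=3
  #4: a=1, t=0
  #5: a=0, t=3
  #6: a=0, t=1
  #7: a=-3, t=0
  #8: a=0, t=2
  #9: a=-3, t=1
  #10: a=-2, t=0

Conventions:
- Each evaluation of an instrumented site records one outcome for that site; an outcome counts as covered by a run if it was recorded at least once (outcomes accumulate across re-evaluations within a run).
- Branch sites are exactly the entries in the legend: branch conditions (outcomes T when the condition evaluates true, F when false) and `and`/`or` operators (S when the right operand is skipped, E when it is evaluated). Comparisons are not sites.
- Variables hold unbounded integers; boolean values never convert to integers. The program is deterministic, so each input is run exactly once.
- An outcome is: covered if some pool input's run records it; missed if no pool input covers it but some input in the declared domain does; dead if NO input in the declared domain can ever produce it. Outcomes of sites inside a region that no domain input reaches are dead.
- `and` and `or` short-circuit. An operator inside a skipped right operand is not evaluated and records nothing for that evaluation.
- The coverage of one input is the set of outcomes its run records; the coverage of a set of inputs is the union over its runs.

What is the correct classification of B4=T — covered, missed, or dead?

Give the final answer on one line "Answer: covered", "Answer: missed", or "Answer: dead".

no pool input records B4=T
checking all 25 inputs in the declared domain: B4=T is never recorded -> dead

Answer: dead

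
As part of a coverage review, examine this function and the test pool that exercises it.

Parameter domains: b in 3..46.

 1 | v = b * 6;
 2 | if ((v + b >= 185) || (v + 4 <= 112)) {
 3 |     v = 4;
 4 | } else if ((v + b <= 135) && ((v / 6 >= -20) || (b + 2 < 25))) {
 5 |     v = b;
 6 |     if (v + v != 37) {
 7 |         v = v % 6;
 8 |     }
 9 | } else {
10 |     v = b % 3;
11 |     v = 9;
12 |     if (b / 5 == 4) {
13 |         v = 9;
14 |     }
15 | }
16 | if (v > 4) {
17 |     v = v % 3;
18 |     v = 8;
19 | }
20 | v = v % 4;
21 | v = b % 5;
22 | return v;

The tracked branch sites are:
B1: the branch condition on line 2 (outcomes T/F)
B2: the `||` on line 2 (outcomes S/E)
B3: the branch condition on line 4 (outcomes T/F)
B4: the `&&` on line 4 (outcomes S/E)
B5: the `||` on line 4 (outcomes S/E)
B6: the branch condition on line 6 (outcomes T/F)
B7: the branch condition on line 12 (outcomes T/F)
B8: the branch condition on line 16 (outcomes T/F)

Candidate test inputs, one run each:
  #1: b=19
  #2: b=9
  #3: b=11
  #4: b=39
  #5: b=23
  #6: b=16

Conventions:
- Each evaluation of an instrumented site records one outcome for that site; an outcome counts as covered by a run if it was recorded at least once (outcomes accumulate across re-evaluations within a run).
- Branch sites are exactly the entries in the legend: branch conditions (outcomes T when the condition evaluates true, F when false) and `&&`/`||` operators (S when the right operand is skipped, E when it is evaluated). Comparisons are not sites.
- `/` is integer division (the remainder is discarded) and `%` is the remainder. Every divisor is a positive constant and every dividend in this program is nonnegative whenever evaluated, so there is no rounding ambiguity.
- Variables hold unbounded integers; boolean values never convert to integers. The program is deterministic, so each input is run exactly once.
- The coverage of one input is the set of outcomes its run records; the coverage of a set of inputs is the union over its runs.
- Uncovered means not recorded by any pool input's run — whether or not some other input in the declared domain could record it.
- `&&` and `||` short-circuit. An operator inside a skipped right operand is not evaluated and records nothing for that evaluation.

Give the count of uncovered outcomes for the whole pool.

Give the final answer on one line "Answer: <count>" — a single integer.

input #1, b=19: outcomes B1=F, B2=E, B3=T, B4=E, B5=S, B6=T, B8=F
input #2, b=9: outcomes B1=T, B2=E, B8=F
input #3, b=11: outcomes B1=T, B2=E, B8=F
input #4, b=39: outcomes B1=T, B2=S, B8=F
input #5, b=23: outcomes B1=F, B2=E, B3=F, B4=S, B7=T, B8=T
input #6, b=16: outcomes B1=T, B2=E, B8=F
union over the pool: B1=T, B1=F, B2=S, B2=E, B3=T, B3=F, B4=S, B4=E, B5=S, B6=T, B7=T, B8=T, B8=F
uncovered (3 of 16): B5=E, B6=F, B7=F

Answer: 3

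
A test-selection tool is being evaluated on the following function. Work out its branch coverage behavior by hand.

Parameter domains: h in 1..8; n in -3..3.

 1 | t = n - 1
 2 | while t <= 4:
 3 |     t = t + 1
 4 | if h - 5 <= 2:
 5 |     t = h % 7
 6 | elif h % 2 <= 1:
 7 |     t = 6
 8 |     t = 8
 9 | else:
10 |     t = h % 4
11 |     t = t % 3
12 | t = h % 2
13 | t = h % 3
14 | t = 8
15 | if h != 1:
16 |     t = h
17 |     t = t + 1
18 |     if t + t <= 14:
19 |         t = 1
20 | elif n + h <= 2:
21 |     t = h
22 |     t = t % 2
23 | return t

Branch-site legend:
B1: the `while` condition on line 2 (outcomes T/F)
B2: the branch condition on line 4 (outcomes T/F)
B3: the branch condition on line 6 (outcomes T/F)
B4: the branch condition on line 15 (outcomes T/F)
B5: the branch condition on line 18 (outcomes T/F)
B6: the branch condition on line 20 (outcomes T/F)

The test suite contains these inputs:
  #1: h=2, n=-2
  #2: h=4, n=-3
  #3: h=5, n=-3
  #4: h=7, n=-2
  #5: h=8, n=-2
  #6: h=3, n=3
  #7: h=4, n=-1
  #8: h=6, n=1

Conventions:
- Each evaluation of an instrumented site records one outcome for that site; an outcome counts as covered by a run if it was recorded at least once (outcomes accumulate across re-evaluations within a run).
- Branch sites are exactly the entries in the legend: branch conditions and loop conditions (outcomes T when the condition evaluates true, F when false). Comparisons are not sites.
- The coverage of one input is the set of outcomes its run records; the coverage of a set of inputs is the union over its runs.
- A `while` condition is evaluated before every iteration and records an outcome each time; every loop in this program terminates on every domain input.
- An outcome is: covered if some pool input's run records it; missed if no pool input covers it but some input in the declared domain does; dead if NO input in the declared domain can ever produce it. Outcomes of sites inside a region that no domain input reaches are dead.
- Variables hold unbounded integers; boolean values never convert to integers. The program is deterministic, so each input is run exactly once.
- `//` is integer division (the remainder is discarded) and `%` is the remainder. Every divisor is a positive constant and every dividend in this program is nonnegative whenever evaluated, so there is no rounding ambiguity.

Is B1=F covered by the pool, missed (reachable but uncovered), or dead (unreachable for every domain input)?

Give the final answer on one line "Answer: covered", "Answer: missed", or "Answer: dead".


B1=F is recorded by pool input(s) 1, 2, 3, 4, 5, 6, 7, 8 -> covered
Answer: covered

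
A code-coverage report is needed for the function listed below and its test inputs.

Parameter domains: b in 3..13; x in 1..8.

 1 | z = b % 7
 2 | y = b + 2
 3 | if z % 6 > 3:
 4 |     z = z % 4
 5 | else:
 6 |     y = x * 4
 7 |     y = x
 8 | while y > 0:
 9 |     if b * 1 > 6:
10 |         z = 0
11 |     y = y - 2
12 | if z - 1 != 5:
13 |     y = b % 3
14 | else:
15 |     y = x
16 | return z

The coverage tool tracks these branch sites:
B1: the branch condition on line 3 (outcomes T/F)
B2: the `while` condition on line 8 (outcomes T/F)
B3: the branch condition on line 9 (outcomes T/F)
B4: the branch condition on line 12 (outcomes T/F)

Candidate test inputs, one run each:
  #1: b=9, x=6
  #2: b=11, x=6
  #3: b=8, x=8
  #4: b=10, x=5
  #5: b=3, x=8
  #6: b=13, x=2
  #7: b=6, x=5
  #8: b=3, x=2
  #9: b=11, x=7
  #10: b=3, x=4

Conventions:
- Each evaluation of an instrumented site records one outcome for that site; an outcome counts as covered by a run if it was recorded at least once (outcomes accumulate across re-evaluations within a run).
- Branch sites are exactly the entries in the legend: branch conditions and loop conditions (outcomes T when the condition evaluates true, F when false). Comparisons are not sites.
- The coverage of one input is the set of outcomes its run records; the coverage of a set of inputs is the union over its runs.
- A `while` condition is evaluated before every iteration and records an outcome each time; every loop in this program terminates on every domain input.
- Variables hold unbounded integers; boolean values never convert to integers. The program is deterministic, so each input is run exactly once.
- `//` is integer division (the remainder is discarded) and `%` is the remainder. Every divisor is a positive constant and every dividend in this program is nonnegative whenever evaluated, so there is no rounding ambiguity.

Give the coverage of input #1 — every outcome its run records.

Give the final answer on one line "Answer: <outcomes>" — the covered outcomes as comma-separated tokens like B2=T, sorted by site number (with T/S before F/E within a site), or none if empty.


Tracing the run of input #1 (b=9, x=6):
  B1->F, B2->T, B3->T, B2->T, B3->T, B2->T, B3->T, B2->F, B4->T
collecting distinct outcomes: B1=F, B2=T, B2=F, B3=T, B4=T
Answer: B1=F, B2=T, B2=F, B3=T, B4=T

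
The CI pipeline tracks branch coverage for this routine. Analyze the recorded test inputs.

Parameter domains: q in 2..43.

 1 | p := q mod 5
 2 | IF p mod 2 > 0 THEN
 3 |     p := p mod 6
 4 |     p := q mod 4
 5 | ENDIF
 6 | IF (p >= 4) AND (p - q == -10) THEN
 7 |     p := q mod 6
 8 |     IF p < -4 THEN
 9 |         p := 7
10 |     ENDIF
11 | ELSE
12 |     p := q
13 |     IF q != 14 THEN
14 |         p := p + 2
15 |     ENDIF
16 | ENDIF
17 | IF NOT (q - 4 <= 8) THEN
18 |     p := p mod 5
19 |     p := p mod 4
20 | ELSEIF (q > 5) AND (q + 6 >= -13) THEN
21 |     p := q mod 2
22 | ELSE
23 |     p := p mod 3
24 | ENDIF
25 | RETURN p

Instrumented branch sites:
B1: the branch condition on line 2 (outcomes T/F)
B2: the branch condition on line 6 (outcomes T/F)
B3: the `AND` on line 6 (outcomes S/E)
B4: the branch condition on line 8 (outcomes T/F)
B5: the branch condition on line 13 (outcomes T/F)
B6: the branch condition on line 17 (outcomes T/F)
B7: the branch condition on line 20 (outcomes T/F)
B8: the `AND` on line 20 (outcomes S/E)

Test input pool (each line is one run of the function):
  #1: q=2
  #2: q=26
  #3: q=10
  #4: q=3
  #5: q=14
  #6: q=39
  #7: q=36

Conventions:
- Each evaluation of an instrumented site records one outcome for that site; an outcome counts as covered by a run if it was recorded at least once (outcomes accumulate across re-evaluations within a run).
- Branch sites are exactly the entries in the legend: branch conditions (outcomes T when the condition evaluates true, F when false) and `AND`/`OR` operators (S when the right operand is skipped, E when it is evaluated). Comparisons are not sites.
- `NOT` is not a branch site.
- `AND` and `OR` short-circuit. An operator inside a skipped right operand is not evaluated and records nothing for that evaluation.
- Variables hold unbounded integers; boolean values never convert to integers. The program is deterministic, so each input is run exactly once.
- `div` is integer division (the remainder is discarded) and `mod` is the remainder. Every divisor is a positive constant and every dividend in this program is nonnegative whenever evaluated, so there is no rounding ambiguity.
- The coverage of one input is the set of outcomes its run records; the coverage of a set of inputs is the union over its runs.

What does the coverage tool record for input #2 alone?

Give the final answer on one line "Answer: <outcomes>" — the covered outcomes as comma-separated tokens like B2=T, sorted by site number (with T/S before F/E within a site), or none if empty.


Simulating input #2 (q=26) step by step:
  B1->T, B3->S, B2->F, B5->T, B6->T
deduplicating events, the covered set is: B1=T, B2=F, B3=S, B5=T, B6=T
Answer: B1=T, B2=F, B3=S, B5=T, B6=T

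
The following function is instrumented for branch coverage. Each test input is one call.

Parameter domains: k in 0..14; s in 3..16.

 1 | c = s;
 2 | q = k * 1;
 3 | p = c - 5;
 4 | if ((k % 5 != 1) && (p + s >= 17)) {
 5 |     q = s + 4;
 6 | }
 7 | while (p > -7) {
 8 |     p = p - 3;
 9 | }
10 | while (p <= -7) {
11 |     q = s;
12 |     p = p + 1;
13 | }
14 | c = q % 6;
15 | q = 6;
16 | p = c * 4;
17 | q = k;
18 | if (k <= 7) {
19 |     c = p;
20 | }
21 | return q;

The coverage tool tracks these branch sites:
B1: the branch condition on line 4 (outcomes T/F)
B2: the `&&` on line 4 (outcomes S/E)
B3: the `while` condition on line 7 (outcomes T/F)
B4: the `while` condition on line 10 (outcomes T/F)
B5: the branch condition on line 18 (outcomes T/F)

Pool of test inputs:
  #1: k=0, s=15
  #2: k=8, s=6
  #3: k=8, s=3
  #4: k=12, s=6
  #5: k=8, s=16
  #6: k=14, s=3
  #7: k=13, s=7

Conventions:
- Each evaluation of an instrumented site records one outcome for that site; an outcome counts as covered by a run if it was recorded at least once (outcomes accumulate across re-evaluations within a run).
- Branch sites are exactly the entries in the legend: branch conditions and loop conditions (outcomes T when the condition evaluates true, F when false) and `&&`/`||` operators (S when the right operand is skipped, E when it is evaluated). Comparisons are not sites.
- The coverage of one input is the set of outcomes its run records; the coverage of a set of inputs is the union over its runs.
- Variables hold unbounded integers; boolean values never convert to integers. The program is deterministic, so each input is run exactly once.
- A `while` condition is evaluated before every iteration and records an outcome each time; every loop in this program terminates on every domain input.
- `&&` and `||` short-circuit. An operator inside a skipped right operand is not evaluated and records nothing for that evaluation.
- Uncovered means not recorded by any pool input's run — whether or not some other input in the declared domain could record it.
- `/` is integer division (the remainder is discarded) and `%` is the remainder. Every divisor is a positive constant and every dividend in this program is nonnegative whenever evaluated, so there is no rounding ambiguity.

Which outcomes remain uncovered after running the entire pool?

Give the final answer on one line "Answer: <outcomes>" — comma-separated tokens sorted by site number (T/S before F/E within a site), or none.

run #1 (k=0, s=15) records B1=T, B2=E, B3=T, B3=F, B4=T, B4=F, B5=T
run #2 (k=8, s=6) records B1=F, B2=E, B3=T, B3=F, B4=T, B4=F, B5=F
run #3 (k=8, s=3) records B1=F, B2=E, B3=T, B3=F, B4=T, B4=F, B5=F
run #4 (k=12, s=6) records B1=F, B2=E, B3=T, B3=F, B4=T, B4=F, B5=F
run #5 (k=8, s=16) records B1=T, B2=E, B3=T, B3=F, B4=T, B4=F, B5=F
run #6 (k=14, s=3) records B1=F, B2=E, B3=T, B3=F, B4=T, B4=F, B5=F
run #7 (k=13, s=7) records B1=F, B2=E, B3=T, B3=F, B4=T, B4=F, B5=F
union over the pool: B1=T, B1=F, B2=E, B3=T, B3=F, B4=T, B4=F, B5=T, B5=F
uncovered (1 of 10): B2=S

Answer: B2=S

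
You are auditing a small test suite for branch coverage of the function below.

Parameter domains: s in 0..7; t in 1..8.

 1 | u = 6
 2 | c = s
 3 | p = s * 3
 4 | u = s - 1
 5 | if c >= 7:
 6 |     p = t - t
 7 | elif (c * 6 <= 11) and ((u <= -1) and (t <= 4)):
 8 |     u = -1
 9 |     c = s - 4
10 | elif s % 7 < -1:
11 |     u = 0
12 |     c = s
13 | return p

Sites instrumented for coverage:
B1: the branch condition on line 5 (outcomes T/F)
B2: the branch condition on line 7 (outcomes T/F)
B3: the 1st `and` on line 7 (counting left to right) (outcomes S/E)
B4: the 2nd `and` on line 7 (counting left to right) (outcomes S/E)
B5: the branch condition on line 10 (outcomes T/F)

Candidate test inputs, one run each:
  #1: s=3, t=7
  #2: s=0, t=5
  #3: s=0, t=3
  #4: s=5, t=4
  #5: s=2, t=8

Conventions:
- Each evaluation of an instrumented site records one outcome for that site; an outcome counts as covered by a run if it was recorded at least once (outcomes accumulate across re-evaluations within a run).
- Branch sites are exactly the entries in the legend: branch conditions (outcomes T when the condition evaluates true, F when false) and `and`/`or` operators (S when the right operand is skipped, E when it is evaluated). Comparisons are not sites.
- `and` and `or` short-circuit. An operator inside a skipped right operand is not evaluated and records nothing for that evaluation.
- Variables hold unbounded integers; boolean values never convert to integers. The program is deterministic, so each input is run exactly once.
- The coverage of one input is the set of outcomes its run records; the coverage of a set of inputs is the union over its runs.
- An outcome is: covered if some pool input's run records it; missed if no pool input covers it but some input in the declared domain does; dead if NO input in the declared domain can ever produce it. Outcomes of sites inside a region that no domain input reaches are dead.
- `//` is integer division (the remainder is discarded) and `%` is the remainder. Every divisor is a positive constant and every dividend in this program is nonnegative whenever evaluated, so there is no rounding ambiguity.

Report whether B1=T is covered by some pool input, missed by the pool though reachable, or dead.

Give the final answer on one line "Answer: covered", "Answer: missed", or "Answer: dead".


no pool input records B1=T
but domain input (s=7, t=1) does record it -> reachable, so missed
Answer: missed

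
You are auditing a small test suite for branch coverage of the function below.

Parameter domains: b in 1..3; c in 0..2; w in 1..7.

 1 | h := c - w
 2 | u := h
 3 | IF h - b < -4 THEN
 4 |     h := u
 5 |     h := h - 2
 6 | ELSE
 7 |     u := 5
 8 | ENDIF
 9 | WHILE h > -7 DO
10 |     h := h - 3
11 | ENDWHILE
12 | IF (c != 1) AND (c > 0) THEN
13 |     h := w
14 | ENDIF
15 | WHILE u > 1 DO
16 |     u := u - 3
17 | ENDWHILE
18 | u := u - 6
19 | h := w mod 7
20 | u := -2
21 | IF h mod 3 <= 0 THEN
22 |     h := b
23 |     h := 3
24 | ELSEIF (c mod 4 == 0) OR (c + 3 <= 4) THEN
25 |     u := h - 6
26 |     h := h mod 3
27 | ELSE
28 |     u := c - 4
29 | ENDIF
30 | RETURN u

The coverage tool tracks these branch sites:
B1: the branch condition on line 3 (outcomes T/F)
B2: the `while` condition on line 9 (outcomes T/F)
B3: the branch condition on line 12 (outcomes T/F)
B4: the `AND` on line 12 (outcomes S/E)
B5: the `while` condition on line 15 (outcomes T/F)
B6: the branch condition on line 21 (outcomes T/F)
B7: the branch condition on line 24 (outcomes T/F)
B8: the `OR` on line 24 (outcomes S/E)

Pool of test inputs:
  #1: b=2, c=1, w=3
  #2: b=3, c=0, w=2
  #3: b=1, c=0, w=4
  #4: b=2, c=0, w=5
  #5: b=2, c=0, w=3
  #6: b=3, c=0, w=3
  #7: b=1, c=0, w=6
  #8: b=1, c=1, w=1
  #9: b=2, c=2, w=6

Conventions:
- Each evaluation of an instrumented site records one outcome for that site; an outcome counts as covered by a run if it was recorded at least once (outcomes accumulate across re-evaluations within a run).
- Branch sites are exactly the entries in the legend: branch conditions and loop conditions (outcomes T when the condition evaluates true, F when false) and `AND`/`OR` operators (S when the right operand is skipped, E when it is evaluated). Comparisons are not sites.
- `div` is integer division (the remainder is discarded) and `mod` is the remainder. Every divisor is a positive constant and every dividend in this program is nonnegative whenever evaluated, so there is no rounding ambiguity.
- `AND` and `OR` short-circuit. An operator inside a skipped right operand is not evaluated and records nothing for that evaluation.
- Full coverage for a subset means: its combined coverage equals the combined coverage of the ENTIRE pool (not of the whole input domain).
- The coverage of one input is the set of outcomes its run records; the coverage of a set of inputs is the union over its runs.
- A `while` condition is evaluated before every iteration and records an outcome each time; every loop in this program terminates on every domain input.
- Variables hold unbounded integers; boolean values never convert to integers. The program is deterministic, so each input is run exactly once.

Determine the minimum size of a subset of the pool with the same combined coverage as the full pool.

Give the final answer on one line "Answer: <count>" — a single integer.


run #1 (b=2, c=1, w=3) runs B1->F, B2->T, B2->T, B2->F, B4->S, B3->F, B5->T, B5->T, B5->F, B6->T; records B1=F, B2=T, B2=F, B3=F, B4=S, B5=T, B5=F, B6=T
run #2 (b=3, c=0, w=2) runs B1->T, B2->T, B2->F, B4->E, B3->F, B5->F, B6->F, B8->S, B7->T; records B1=T, B2=T, B2=F, B3=F, B4=E, B5=F, B6=F, B7=T, B8=S
run #3 (b=1, c=0, w=4) runs B1->T, B2->T, B2->F, B4->E, B3->F, B5->F, B6->F, B8->S, B7->T; records B1=T, B2=T, B2=F, B3=F, B4=E, B5=F, B6=F, B7=T, B8=S
run #4 (b=2, c=0, w=5) runs B1->T, B2->F, B4->E, B3->F, B5->F, B6->F, B8->S, B7->T; records B1=T, B2=F, B3=F, B4=E, B5=F, B6=F, B7=T, B8=S
run #5 (b=2, c=0, w=3) runs B1->T, B2->T, B2->F, B4->E, B3->F, B5->F, B6->T; records B1=T, B2=T, B2=F, B3=F, B4=E, B5=F, B6=T
run #6 (b=3, c=0, w=3) runs B1->T, B2->T, B2->F, B4->E, B3->F, B5->F, B6->T; records B1=T, B2=T, B2=F, B3=F, B4=E, B5=F, B6=T
run #7 (b=1, c=0, w=6) runs B1->T, B2->F, B4->E, B3->F, B5->F, B6->T; records B1=T, B2=F, B3=F, B4=E, B5=F, B6=T
run #8 (b=1, c=1, w=1) runs B1->F, B2->T, B2->T, B2->T, B2->F, B4->S, B3->F, B5->T, B5->T, B5->F, B6->F, B8->E, B7->T; records B1=F, B2=T, B2=F, B3=F, B4=S, B5=T, B5=F, B6=F, B7=T, B8=E
run #9 (b=2, c=2, w=6) runs B1->T, B2->T, B2->F, B4->E, B3->T, B5->F, B6->T; records B1=T, B2=T, B2=F, B3=T, B4=E, B5=F, B6=T
the full pool covers 15 outcomes: B1=T, B1=F, B2=T, B2=F, B3=T, B3=F, B4=S, B4=E, B5=T, B5=F, B6=T, B6=F, B7=T, B8=S, B8=E
no size-1 subset reaches all 15 outcomes (best union: 10/15)
no size-2 subset reaches all 15 outcomes (best union: 14/15)
size 3: inputs {2, 8, 9} cover all 15 outcomes, and no lexicographically smaller subset of this size does
Answer: 3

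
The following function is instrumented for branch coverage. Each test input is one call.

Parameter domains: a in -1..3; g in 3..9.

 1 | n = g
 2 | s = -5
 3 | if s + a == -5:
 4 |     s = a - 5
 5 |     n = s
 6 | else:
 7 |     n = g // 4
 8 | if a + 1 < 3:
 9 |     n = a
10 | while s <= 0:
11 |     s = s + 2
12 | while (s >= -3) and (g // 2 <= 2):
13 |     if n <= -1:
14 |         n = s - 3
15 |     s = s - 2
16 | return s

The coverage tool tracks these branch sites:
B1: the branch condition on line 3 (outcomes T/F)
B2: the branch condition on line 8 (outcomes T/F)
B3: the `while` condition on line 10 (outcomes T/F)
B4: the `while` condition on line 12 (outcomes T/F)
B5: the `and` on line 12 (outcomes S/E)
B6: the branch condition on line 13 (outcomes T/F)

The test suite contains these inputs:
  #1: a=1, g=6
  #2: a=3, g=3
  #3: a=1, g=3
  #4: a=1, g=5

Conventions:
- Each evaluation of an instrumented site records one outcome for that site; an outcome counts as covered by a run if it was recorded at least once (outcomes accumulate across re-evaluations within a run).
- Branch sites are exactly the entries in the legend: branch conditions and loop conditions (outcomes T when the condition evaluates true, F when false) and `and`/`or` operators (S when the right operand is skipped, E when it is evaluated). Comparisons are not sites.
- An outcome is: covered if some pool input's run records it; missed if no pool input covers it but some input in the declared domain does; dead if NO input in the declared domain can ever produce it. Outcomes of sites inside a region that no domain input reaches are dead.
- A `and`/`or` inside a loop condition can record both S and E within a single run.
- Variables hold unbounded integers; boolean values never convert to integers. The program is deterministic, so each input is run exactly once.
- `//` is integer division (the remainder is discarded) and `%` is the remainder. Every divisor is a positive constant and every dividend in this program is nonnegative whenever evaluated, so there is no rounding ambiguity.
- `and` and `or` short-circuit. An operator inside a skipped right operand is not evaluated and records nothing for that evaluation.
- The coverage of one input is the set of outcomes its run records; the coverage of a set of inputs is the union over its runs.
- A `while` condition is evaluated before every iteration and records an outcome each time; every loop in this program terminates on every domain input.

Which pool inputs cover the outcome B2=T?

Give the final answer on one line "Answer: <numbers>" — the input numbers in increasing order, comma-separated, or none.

input #1 (a=1, g=6): covers B2=T
input #2 (a=3, g=3): misses B2=T
input #3 (a=1, g=3): covers B2=T
input #4 (a=1, g=5): covers B2=T

Answer: 1, 3, 4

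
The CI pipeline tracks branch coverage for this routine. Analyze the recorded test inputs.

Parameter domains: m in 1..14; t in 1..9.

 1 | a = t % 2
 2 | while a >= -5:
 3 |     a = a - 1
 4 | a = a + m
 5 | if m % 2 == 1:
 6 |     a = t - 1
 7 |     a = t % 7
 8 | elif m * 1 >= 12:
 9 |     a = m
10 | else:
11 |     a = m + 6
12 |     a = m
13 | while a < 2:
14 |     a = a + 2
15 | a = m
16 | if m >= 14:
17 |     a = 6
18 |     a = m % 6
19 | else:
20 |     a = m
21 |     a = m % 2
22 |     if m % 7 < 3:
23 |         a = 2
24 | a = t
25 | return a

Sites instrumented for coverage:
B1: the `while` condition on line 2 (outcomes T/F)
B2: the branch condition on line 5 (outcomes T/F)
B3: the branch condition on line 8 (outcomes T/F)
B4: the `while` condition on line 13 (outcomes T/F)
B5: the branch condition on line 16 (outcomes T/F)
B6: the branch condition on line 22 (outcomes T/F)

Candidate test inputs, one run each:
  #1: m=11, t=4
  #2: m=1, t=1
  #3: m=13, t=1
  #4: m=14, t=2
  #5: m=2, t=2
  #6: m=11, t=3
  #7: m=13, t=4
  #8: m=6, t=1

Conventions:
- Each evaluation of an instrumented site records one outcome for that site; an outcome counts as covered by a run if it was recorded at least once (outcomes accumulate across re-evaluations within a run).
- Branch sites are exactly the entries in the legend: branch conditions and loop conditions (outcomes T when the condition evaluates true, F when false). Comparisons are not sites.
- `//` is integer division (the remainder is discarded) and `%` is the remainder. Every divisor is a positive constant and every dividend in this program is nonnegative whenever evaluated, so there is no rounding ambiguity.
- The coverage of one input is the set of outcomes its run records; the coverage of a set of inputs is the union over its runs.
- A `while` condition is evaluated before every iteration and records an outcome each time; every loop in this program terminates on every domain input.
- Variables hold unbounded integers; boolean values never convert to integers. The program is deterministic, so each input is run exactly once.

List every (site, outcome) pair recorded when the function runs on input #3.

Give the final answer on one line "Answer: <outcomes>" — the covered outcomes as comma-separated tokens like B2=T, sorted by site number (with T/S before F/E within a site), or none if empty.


Event log for input #3 (m=13, t=1):
  B1->T, B1->T, B1->T, B1->T, B1->T, B1->T, B1->T, B1->F, B2->T, B4->T
  B4->F, B5->F, B6->F
deduplicating events, the covered set is: B1=T, B1=F, B2=T, B4=T, B4=F, B5=F, B6=F
Answer: B1=T, B1=F, B2=T, B4=T, B4=F, B5=F, B6=F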